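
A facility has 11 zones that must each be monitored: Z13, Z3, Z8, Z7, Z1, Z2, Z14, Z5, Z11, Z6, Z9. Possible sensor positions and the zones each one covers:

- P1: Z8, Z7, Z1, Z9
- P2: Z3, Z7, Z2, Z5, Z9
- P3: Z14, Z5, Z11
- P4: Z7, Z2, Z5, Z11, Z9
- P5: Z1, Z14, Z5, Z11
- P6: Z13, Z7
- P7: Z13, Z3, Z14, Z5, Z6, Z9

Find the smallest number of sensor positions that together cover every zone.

P1, P4, P7 together cover {Z13, Z3, Z8, Z7, Z1, Z2, Z14, Z5, Z11, Z6, Z9} — every zone.
No 2 of the 7 sensor positions cover everything (all 21 pairs fall short), so 3 is minimum.

3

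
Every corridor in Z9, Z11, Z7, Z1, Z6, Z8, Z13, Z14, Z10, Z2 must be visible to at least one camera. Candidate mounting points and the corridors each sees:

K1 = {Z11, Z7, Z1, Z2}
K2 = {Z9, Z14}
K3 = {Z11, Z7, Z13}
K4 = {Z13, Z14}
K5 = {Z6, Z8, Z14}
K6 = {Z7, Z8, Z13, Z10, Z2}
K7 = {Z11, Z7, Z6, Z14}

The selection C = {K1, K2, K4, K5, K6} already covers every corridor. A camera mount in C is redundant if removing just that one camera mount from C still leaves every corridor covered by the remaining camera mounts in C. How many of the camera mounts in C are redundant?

Drop K1: Z11, Z1 uncovered — not redundant.
Drop K2: Z9 uncovered — not redundant.
Drop K4: the rest still cover every corridor — redundant.
Drop K5: Z6 uncovered — not redundant.
Drop K6: Z10 uncovered — not redundant.
1 redundant: K4.

1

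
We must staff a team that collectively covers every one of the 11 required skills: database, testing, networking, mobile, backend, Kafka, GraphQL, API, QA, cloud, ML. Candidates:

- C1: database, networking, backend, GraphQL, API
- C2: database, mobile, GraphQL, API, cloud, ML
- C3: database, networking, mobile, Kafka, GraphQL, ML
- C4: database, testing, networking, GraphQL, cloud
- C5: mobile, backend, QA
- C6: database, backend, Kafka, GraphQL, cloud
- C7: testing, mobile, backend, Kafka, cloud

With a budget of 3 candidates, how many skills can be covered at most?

Choosing C1, C2, C7 covers {database, testing, networking, mobile, backend, Kafka, GraphQL, API, cloud, ML} — 10 skills.
No choice of 3 candidates does better; here QA is left uncovered.

10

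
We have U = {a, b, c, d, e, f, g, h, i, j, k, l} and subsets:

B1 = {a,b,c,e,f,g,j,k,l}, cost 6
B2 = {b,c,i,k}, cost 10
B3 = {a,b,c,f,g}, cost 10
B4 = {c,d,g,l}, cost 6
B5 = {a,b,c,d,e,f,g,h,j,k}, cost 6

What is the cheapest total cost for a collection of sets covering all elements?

B1, B2, B5 cover every element at cost 6 + 10 + 6 = 22.
Any cover uses at least 3 sets; among all covering selections none totals below 22.

22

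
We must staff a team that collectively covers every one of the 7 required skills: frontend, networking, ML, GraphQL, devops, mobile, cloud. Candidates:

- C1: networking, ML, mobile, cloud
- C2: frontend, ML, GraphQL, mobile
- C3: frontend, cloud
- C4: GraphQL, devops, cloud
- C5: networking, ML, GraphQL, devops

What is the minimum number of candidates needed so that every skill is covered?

C1, C2, C4 together cover {frontend, networking, ML, GraphQL, devops, mobile, cloud} — every skill.
No 2 of the 5 candidates cover everything (all 10 pairs fall short), so 3 is minimum.

3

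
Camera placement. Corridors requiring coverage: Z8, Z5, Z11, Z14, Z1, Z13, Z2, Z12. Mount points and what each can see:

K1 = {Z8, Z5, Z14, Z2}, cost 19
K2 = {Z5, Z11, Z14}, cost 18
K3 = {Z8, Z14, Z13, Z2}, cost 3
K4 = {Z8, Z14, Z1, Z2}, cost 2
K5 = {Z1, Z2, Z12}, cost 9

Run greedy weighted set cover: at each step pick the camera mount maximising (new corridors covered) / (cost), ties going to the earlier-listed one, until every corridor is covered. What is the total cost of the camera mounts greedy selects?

32

Pick 1: K4 adds 4 new (Z8, Z14, Z1, Z2) at cost 2 (ratio 4/2).
Pick 2: K3 adds 1 new (Z13) at cost 3 (ratio 1/3).
Pick 3: K2 adds 2 new (Z5, Z11) at cost 18 (ratio 2/18).
Pick 4: K5 adds 1 new (Z12) at cost 9 (ratio 1/9).
Greedy total cost: 2 + 3 + 18 + 9 = 32. (The true optimum is 30, so greedy overshoots here.)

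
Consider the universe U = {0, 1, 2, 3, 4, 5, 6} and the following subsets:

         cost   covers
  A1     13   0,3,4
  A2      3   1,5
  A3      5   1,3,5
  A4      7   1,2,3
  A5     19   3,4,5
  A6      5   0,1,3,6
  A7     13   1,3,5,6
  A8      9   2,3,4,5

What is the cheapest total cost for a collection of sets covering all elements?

A6, A8 cover every element at cost 5 + 9 = 14.
Any cover uses at least 2 sets; among all covering selections none totals below 14.
Greedy by coverage-per-cost would pick A6, A2, A8 for 17 — worse than the optimum 14.

14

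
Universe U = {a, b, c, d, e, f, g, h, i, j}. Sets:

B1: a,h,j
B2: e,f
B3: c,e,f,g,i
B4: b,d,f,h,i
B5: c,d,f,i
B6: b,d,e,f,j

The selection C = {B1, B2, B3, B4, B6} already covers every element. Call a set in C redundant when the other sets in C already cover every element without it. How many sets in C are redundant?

3

Drop B1: a uncovered — not redundant.
Drop B2: the rest still cover every element — redundant.
Drop B3: c, g uncovered — not redundant.
Drop B4: the rest still cover every element — redundant.
Drop B6: the rest still cover every element — redundant.
3 redundant: B2, B4, B6.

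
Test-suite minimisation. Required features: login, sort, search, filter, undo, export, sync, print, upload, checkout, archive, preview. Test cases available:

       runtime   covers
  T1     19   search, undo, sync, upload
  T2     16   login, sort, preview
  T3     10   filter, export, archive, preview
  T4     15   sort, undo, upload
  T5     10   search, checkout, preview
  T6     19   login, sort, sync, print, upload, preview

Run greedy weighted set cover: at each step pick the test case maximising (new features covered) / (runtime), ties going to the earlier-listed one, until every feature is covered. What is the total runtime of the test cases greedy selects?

54

Pick 1: T3 adds 4 new (filter, export, archive, preview) at runtime 10 (ratio 4/10).
Pick 2: T6 adds 5 new (login, sort, sync, print, upload) at runtime 19 (ratio 5/19).
Pick 3: T5 adds 2 new (search, checkout) at runtime 10 (ratio 2/10).
Pick 4: T4 adds 1 new (undo) at runtime 15 (ratio 1/15).
Greedy total runtime: 10 + 19 + 10 + 15 = 54.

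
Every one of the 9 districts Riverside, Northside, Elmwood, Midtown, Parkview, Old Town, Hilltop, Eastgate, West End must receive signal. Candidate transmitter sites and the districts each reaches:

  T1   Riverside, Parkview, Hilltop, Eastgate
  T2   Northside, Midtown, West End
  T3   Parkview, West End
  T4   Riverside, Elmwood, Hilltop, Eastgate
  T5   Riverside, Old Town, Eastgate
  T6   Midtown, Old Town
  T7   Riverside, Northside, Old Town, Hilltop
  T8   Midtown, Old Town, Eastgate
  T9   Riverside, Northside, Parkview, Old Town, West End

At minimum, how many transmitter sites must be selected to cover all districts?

T2, T4, T9 together cover {Riverside, Northside, Elmwood, Midtown, Parkview, Old Town, Hilltop, Eastgate, West End} — every district.
No 2 of the 9 transmitter sites cover everything (all 36 pairs fall short), so 3 is minimum.

3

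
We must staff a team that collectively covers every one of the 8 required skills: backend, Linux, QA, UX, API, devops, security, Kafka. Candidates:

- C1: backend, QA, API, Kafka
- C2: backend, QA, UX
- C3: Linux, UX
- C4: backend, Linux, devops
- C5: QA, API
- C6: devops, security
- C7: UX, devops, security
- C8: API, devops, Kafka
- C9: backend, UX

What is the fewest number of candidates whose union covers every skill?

C1, C3, C6 together cover {backend, Linux, QA, UX, API, devops, security, Kafka} — every skill.
No 2 of the 9 candidates cover everything (all 36 pairs fall short), so 3 is minimum.

3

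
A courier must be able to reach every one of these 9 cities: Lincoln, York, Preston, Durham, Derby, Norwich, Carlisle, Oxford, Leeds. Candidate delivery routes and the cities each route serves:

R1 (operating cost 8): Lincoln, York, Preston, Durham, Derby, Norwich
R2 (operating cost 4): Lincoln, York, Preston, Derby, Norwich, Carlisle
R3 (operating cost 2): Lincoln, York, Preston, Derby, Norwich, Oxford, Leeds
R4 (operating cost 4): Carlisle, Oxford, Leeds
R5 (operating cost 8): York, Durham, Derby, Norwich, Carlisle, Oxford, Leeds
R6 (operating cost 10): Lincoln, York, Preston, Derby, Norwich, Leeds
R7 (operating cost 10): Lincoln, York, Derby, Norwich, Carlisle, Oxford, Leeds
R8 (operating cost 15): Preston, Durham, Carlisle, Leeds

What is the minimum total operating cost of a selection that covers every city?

10

R3, R5 cover every city at operating cost 2 + 8 = 10.
Any cover uses at least 2 routes; among all covering selections none totals below 10.
Greedy by coverage-per-operating cost would pick R3, R2, R1 for 14 — worse than the optimum 10.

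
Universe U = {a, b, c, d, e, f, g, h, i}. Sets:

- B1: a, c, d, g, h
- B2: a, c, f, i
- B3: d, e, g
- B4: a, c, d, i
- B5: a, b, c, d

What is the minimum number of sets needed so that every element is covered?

B1, B2, B3, B5 together cover {a, b, c, d, e, f, g, h, i} — every element.
No 3 of the 5 sets cover everything (all 10 triples fall short), so 4 is minimum.

4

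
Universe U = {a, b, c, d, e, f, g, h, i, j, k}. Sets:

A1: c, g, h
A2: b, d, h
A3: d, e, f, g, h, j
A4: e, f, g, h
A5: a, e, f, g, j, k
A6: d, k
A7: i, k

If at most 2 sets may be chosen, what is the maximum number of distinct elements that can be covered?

9

Choosing A2, A5 covers {a, b, d, e, f, g, h, j, k} — 9 elements.
No choice of 2 sets does better; here c, i are left uncovered.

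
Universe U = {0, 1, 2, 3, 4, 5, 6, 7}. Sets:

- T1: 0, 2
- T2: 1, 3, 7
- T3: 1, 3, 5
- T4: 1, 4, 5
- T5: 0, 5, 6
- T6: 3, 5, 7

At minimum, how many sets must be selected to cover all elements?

T1, T2, T4, T5 together cover {0, 1, 2, 3, 4, 5, 6, 7} — every element.
No 3 of the 6 sets cover everything (all 20 triples fall short), so 4 is minimum.

4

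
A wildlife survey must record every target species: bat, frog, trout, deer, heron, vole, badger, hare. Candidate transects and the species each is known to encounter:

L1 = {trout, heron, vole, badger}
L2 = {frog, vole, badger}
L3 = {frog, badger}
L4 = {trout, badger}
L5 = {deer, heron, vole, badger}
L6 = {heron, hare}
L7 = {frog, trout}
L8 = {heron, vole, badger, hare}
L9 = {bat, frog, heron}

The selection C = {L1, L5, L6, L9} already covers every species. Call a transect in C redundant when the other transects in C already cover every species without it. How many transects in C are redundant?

0

Drop L1: trout uncovered — not redundant.
Drop L5: deer uncovered — not redundant.
Drop L6: hare uncovered — not redundant.
Drop L9: bat, frog uncovered — not redundant.
None of the transects in C is redundant.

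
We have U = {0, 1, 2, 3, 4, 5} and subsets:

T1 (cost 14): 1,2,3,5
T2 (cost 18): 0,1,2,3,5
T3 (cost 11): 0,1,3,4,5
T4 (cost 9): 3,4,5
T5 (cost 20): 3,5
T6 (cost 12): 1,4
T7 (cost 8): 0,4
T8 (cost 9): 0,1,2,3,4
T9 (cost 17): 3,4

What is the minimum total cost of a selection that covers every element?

18

T4, T8 cover every element at cost 9 + 9 = 18.
Any cover uses at least 2 sets; among all covering selections none totals below 18.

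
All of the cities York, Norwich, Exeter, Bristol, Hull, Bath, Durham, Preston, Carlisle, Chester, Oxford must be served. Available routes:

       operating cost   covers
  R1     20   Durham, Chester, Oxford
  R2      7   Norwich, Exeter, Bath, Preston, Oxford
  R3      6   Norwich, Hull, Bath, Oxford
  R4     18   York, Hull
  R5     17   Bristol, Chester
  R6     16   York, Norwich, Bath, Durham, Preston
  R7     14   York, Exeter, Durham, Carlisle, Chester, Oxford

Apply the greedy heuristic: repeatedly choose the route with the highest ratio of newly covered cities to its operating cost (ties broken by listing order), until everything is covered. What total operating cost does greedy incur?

44

Pick 1: R2 adds 5 new (Norwich, Exeter, Bath, Preston, Oxford) at operating cost 7 (ratio 5/7).
Pick 2: R7 adds 4 new (York, Durham, Carlisle, Chester) at operating cost 14 (ratio 4/14).
Pick 3: R3 adds 1 new (Hull) at operating cost 6 (ratio 1/6).
Pick 4: R5 adds 1 new (Bristol) at operating cost 17 (ratio 1/17).
Greedy total operating cost: 7 + 14 + 6 + 17 = 44.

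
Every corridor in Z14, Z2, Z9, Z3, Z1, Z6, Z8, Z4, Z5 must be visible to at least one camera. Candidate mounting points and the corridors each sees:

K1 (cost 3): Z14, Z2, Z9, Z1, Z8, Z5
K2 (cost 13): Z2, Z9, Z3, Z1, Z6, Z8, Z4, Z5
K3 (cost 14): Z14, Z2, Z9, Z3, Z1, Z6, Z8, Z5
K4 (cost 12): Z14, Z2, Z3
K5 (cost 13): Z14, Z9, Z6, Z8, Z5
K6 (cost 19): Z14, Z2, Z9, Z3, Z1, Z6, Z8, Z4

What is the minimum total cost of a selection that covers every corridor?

16

K1, K2 cover every corridor at cost 3 + 13 = 16.
Any cover uses at least 2 camera mounts; among all covering selections none totals below 16.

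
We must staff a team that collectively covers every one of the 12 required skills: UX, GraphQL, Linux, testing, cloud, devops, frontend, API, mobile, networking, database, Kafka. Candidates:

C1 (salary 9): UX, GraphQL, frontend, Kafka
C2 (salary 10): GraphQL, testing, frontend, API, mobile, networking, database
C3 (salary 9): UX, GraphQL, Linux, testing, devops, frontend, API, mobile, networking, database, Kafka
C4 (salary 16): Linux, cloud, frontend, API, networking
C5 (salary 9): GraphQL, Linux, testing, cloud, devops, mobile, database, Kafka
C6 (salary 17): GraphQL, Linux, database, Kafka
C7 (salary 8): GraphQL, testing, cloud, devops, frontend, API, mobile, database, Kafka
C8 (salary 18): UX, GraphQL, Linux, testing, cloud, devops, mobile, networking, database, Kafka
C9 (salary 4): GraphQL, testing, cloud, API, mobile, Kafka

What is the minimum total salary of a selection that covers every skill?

13

C3, C9 cover every skill at salary 9 + 4 = 13.
Any cover uses at least 2 candidates; among all covering selections none totals below 13.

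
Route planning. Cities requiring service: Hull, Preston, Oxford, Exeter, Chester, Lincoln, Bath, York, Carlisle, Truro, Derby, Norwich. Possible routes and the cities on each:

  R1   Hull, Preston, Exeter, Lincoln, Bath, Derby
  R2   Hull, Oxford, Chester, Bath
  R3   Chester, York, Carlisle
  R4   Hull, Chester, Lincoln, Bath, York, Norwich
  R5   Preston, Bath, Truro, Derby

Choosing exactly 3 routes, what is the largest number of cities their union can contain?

Choosing R1, R2, R3 covers {Hull, Preston, Oxford, Exeter, Chester, Lincoln, Bath, York, Carlisle, Derby} — 10 cities.
No choice of 3 routes does better; here Truro, Norwich are left uncovered.

10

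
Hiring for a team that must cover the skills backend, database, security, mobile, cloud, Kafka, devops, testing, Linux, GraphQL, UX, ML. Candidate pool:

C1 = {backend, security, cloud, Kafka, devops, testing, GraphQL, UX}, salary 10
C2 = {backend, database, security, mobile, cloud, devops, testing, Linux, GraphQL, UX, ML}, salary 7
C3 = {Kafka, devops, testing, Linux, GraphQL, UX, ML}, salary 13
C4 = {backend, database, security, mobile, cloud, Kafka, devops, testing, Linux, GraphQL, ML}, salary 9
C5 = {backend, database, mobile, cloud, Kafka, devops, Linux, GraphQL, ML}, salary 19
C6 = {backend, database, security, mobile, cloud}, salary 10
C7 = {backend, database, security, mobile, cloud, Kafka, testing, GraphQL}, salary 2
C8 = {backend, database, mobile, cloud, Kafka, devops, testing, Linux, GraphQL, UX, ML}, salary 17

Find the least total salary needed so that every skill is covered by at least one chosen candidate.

9

C2, C7 cover every skill at salary 7 + 2 = 9.
Any cover uses at least 2 candidates; among all covering selections none totals below 9.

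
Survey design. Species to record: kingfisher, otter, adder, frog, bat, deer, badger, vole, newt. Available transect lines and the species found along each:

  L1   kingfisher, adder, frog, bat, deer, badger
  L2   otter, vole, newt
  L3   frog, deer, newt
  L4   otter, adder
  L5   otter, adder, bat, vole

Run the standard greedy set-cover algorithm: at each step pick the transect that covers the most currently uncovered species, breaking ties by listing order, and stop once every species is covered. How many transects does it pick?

2

Pick 1: L1 covers 6 new species (kingfisher, adder, frog, bat, deer, badger).
Pick 2: L2 covers 3 new species (otter, vole, newt).
Greedy uses 2 transects.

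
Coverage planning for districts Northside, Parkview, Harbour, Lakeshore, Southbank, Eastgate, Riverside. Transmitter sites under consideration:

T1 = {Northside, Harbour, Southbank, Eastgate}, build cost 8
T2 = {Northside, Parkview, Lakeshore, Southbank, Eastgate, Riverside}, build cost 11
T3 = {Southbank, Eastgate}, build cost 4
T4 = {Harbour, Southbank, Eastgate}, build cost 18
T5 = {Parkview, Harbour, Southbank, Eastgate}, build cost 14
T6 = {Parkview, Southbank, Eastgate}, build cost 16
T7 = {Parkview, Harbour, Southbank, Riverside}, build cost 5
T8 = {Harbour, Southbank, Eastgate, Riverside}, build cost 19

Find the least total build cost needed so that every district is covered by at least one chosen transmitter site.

16

T2, T7 cover every district at build cost 11 + 5 = 16.
Any cover uses at least 2 transmitter sites; among all covering selections none totals below 16.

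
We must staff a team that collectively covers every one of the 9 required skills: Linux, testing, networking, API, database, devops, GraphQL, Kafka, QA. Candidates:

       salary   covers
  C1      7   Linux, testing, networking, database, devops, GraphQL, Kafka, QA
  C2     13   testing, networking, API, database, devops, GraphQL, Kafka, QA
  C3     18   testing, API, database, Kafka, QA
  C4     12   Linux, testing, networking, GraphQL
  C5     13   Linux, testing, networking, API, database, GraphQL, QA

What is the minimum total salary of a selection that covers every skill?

20

C1, C2 cover every skill at salary 7 + 13 = 20.
Any cover uses at least 2 candidates; among all covering selections none totals below 20.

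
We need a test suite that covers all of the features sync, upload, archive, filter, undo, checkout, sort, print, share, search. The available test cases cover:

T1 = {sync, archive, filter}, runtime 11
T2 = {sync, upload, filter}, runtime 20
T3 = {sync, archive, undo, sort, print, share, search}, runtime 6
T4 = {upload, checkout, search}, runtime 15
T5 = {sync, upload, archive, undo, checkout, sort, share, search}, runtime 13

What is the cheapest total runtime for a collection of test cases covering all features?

T1, T3, T5 cover every feature at runtime 11 + 6 + 13 = 30.
Any cover uses at least 3 test cases; among all covering selections none totals below 30.

30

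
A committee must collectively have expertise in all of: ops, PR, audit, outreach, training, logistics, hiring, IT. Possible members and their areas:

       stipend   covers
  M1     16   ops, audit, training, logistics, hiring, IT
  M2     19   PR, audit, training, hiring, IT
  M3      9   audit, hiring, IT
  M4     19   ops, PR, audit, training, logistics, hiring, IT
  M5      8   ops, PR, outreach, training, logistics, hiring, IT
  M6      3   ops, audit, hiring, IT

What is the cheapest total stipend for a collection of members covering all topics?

M5, M6 cover every topic at stipend 8 + 3 = 11.
Any cover uses at least 2 members; among all covering selections none totals below 11.

11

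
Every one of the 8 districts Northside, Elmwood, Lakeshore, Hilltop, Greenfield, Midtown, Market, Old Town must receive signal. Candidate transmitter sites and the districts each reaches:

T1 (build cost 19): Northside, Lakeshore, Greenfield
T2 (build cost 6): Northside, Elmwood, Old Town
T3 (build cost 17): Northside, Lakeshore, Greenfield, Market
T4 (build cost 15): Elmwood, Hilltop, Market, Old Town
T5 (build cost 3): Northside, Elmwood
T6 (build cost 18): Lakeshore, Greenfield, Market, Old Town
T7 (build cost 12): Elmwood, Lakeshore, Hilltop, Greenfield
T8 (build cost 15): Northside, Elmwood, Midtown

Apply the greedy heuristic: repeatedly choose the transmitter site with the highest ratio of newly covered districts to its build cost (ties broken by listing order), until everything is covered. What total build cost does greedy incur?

Pick 1: T5 adds 2 new (Northside, Elmwood) at build cost 3 (ratio 2/3).
Pick 2: T7 adds 3 new (Lakeshore, Hilltop, Greenfield) at build cost 12 (ratio 3/12).
Pick 3: T2 adds 1 new (Old Town) at build cost 6 (ratio 1/6).
Pick 4: T4 adds 1 new (Market) at build cost 15 (ratio 1/15).
Pick 5: T8 adds 1 new (Midtown) at build cost 15 (ratio 1/15).
Greedy total build cost: 3 + 12 + 6 + 15 + 15 = 51. (The true optimum is 42, so greedy overshoots here.)

51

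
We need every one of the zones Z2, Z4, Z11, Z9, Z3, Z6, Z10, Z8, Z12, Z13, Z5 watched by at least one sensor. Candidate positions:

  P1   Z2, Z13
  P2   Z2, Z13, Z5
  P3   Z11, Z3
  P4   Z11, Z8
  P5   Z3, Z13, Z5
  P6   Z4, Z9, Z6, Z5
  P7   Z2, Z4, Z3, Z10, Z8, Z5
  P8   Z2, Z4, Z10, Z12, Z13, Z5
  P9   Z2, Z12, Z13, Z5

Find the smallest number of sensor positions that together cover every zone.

P3, P4, P6, P8 together cover {Z2, Z4, Z11, Z9, Z3, Z6, Z10, Z8, Z12, Z13, Z5} — every zone.
No 3 of the 9 sensor positions cover everything (all 84 triples fall short), so 4 is minimum.

4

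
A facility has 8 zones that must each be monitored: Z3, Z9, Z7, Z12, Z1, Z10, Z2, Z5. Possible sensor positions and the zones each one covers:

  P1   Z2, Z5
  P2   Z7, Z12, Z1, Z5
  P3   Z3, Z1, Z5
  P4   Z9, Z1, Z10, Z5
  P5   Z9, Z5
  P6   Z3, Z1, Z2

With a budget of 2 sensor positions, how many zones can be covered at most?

Choosing P2, P4 covers {Z9, Z7, Z12, Z1, Z10, Z5} — 6 zones.
No choice of 2 sensor positions does better; here Z3, Z2 are left uncovered.

6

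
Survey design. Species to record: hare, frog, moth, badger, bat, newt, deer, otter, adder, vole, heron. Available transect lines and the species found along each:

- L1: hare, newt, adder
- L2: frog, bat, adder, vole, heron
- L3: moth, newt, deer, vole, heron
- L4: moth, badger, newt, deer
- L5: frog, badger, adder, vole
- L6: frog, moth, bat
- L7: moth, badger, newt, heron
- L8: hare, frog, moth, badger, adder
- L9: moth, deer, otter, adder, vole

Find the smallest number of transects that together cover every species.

4

L1, L2, L4, L9 together cover {hare, frog, moth, badger, bat, newt, deer, otter, adder, vole, heron} — every species.
No 3 of the 9 transects cover everything (all 84 triples fall short), so 4 is minimum.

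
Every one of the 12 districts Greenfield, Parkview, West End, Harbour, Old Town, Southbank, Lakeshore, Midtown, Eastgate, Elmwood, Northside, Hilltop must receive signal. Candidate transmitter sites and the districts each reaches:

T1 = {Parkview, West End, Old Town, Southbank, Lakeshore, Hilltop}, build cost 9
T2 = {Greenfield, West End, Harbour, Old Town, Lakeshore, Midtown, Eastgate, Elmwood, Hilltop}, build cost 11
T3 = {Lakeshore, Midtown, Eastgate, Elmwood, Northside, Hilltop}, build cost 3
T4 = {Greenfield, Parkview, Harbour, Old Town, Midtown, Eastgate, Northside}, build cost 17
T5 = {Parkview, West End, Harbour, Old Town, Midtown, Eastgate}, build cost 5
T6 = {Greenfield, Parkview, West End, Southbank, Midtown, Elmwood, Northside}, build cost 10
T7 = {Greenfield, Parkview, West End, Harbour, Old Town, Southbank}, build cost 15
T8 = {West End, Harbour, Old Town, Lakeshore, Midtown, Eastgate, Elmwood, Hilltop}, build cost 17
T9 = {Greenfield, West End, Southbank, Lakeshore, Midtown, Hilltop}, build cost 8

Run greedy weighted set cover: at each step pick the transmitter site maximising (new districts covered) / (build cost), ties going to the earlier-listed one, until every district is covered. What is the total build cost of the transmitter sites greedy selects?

16

Pick 1: T3 adds 6 new (Lakeshore, Midtown, Eastgate, Elmwood, Northside, Hilltop) at build cost 3 (ratio 6/3).
Pick 2: T5 adds 4 new (Parkview, West End, Harbour, Old Town) at build cost 5 (ratio 4/5).
Pick 3: T9 adds 2 new (Greenfield, Southbank) at build cost 8 (ratio 2/8).
Greedy total build cost: 3 + 5 + 8 = 16.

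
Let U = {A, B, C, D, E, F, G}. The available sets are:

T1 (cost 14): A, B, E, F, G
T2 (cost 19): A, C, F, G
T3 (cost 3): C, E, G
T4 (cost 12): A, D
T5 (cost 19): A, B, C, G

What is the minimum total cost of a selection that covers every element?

29

T1, T3, T4 cover every element at cost 14 + 3 + 12 = 29.
Any cover uses at least 3 sets; among all covering selections none totals below 29.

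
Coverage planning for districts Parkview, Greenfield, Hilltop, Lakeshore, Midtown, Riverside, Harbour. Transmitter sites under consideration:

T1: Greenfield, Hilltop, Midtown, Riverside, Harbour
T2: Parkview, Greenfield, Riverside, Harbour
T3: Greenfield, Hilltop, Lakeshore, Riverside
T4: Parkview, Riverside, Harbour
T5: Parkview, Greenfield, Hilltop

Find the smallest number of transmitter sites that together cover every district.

3

T1, T2, T3 together cover {Parkview, Greenfield, Hilltop, Lakeshore, Midtown, Riverside, Harbour} — every district.
No 2 of the 5 transmitter sites cover everything (all 10 pairs fall short), so 3 is minimum.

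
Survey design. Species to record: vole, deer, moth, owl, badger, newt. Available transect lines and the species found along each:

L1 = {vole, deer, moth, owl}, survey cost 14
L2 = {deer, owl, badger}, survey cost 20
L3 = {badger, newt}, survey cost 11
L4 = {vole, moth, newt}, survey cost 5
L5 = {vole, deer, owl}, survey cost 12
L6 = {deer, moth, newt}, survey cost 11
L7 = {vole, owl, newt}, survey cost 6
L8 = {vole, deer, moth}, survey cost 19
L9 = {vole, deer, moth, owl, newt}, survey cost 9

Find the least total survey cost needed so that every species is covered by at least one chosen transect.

20

L3, L9 cover every species at survey cost 11 + 9 = 20.
Any cover uses at least 2 transects; among all covering selections none totals below 20.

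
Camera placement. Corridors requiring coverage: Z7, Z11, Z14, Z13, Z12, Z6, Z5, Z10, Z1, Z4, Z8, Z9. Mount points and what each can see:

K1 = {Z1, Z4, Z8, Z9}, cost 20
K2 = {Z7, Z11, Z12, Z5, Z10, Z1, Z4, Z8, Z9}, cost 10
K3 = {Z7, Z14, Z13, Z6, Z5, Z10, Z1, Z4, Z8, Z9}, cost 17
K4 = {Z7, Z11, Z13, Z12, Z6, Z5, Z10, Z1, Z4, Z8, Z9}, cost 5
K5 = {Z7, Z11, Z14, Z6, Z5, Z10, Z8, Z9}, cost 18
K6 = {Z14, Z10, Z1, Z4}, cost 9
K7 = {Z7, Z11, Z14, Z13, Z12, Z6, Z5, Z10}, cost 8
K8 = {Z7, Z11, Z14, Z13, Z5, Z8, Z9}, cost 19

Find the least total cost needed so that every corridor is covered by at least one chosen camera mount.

K4, K7 cover every corridor at cost 5 + 8 = 13.
Any cover uses at least 2 camera mounts; among all covering selections none totals below 13.

13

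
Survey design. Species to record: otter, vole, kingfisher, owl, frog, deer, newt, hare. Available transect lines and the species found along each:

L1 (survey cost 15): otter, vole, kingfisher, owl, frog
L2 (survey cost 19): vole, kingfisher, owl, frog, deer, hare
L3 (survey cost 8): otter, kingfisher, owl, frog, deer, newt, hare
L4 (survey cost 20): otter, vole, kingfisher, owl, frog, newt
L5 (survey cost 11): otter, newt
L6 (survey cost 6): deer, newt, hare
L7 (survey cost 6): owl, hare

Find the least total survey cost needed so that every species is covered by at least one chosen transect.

L1, L6 cover every species at survey cost 15 + 6 = 21.
Any cover uses at least 2 transects; among all covering selections none totals below 21.

21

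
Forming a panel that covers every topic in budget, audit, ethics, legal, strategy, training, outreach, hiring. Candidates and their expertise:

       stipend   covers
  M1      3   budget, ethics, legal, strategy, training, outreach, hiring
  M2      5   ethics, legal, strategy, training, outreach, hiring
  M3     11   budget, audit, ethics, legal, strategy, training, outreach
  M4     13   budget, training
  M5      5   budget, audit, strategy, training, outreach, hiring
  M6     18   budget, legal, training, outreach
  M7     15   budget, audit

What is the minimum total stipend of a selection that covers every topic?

M1, M5 cover every topic at stipend 3 + 5 = 8.
Any cover uses at least 2 members; among all covering selections none totals below 8.

8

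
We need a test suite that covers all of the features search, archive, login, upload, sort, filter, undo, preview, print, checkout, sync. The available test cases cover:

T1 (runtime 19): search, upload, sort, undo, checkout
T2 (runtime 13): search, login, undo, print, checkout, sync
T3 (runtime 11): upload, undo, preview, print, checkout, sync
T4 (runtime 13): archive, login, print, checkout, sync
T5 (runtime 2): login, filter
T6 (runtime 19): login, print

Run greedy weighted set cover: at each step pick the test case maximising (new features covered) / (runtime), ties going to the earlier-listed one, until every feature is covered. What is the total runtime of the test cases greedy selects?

45

Pick 1: T5 adds 2 new (login, filter) at runtime 2 (ratio 2/2).
Pick 2: T3 adds 6 new (upload, undo, preview, print, checkout, sync) at runtime 11 (ratio 6/11).
Pick 3: T1 adds 2 new (search, sort) at runtime 19 (ratio 2/19).
Pick 4: T4 adds 1 new (archive) at runtime 13 (ratio 1/13).
Greedy total runtime: 2 + 11 + 19 + 13 = 45.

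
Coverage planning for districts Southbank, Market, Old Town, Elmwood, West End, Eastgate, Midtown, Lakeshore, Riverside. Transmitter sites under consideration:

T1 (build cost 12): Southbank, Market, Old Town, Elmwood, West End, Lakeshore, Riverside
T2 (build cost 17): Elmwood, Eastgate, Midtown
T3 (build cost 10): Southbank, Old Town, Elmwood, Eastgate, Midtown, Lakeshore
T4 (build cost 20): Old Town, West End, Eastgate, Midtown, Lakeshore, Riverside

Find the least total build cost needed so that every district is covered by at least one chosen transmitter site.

T1, T3 cover every district at build cost 12 + 10 = 22.
Any cover uses at least 2 transmitter sites; among all covering selections none totals below 22.

22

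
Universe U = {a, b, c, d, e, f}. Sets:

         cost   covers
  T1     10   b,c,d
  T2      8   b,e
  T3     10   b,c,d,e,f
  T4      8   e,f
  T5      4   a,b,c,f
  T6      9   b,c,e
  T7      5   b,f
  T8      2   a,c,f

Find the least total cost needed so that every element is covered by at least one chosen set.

12

T3, T8 cover every element at cost 10 + 2 = 12.
Any cover uses at least 2 sets; among all covering selections none totals below 12.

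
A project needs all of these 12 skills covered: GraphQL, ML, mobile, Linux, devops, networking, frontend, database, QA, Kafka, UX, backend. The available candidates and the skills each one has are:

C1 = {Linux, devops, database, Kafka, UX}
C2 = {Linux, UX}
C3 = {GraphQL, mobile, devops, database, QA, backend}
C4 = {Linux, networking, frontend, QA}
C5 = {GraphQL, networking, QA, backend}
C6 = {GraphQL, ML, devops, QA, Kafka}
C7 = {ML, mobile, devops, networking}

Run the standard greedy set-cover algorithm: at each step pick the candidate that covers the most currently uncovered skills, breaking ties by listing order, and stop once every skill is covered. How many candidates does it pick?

4

Pick 1: C3 covers 6 new skills (GraphQL, mobile, devops, database, QA, backend).
Pick 2: C1 covers 3 new skills (Linux, Kafka, UX).
Pick 3: C4 covers 2 new skills (networking, frontend).
Pick 4: C6 covers 1 new skills (ML).
Greedy uses 4 candidates.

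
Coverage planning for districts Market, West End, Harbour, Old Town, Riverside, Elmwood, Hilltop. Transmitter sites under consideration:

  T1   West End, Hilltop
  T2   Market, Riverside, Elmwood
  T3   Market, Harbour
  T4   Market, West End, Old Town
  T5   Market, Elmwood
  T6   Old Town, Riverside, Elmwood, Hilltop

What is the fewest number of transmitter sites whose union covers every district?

T1, T3, T6 together cover {Market, West End, Harbour, Old Town, Riverside, Elmwood, Hilltop} — every district.
No 2 of the 6 transmitter sites cover everything (all 15 pairs fall short), so 3 is minimum.

3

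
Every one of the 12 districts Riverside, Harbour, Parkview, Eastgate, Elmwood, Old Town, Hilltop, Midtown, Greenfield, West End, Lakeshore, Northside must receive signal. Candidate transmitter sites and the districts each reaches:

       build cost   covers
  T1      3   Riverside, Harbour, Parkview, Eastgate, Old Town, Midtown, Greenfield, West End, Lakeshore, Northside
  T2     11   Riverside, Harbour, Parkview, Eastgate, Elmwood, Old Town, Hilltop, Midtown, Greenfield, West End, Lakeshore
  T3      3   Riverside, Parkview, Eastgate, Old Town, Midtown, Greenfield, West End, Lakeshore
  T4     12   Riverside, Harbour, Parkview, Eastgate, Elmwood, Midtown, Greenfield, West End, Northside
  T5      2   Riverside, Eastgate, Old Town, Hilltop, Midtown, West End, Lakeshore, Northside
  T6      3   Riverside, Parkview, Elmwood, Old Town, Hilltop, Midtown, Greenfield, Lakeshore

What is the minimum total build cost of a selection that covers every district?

6

T1, T6 cover every district at build cost 3 + 3 = 6.
Any cover uses at least 2 transmitter sites; among all covering selections none totals below 6.
Greedy by coverage-per-build cost would pick T5, T1, T6 for 8 — worse than the optimum 6.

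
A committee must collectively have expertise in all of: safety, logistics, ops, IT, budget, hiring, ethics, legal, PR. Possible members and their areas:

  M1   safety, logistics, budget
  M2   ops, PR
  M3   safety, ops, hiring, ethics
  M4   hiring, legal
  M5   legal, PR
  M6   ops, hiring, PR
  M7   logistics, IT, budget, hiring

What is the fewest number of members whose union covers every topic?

M3, M5, M7 together cover {safety, logistics, ops, IT, budget, hiring, ethics, legal, PR} — every topic.
No 2 of the 7 members cover everything (all 21 pairs fall short), so 3 is minimum.

3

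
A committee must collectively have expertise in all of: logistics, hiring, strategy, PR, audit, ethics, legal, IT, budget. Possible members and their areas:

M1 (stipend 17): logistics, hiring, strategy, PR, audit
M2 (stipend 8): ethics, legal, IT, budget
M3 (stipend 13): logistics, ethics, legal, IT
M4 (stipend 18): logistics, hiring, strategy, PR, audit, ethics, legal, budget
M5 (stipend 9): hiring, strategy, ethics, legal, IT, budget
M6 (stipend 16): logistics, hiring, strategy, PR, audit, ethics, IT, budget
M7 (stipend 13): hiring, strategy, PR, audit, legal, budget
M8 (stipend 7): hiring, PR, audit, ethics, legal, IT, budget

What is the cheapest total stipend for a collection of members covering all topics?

M6, M8 cover every topic at stipend 16 + 7 = 23.
Any cover uses at least 2 members; among all covering selections none totals below 23.

23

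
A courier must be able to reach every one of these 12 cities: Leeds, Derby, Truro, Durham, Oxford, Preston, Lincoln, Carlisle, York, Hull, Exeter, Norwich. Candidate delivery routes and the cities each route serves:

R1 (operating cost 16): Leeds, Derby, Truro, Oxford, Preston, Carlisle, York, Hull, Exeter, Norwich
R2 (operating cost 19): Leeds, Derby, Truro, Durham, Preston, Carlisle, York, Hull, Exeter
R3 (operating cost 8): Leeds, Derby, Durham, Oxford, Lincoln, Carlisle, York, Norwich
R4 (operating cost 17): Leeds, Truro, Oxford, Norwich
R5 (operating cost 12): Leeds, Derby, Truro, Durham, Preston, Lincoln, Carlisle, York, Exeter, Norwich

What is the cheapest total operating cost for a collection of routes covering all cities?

R1, R3 cover every city at operating cost 16 + 8 = 24.
Any cover uses at least 2 routes; among all covering selections none totals below 24.

24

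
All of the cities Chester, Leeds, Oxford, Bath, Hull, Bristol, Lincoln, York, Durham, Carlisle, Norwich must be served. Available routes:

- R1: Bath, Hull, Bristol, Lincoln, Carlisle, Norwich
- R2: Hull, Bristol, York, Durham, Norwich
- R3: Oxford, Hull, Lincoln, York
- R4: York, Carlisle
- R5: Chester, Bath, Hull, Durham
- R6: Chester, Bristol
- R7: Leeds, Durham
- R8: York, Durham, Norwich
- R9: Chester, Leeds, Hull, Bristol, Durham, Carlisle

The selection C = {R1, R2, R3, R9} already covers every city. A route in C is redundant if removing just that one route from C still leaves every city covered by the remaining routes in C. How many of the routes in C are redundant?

Drop R1: Bath uncovered — not redundant.
Drop R2: the rest still cover every city — redundant.
Drop R3: Oxford uncovered — not redundant.
Drop R9: Chester, Leeds uncovered — not redundant.
1 redundant: R2.

1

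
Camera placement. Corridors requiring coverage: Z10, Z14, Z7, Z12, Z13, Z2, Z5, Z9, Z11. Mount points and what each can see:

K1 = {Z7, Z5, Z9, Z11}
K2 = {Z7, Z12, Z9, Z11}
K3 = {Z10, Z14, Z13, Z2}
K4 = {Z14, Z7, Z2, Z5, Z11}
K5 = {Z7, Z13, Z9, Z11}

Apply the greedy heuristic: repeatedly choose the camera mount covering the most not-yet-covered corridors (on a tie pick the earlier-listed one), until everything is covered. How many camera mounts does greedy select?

3

Pick 1: K4 covers 5 new corridors (Z14, Z7, Z2, Z5, Z11).
Pick 2: K2 covers 2 new corridors (Z12, Z9).
Pick 3: K3 covers 2 new corridors (Z10, Z13).
Greedy uses 3 camera mounts.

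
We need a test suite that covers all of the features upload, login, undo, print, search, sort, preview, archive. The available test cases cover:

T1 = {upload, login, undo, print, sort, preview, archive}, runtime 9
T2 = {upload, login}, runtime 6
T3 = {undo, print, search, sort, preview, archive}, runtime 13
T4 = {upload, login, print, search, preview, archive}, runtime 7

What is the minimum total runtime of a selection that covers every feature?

T1, T4 cover every feature at runtime 9 + 7 = 16.
Any cover uses at least 2 test cases; among all covering selections none totals below 16.

16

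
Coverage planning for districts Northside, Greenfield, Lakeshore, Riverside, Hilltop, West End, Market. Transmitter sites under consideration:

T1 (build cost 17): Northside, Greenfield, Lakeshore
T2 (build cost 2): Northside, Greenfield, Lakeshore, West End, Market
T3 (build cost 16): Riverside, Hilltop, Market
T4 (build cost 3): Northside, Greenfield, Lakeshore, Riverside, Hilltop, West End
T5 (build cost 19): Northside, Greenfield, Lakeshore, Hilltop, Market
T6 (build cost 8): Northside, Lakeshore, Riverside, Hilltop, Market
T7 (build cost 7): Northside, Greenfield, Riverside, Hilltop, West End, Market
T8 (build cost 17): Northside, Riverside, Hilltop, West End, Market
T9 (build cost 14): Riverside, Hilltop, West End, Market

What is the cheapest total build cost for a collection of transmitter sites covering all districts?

T2, T4 cover every district at build cost 2 + 3 = 5.
Any cover uses at least 2 transmitter sites; among all covering selections none totals below 5.

5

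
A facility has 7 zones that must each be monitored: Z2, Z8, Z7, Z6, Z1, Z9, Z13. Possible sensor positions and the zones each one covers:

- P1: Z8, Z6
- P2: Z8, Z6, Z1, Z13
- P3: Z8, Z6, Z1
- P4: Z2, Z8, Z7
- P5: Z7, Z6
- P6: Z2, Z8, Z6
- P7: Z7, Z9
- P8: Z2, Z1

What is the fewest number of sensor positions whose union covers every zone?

3

P2, P4, P7 together cover {Z2, Z8, Z7, Z6, Z1, Z9, Z13} — every zone.
No 2 of the 8 sensor positions cover everything (all 28 pairs fall short), so 3 is minimum.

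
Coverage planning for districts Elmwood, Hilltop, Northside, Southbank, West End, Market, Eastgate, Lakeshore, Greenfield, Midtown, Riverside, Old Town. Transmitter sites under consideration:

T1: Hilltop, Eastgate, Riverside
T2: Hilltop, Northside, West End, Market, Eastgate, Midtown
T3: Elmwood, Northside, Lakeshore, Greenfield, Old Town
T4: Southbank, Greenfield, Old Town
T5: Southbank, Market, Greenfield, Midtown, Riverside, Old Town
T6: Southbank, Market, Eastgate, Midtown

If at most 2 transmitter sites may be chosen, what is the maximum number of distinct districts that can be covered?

Choosing T2, T3 covers {Elmwood, Hilltop, Northside, West End, Market, Eastgate, Lakeshore, Greenfield, Midtown, Old Town} — 10 districts.
No choice of 2 transmitter sites does better; here Southbank, Riverside are left uncovered.

10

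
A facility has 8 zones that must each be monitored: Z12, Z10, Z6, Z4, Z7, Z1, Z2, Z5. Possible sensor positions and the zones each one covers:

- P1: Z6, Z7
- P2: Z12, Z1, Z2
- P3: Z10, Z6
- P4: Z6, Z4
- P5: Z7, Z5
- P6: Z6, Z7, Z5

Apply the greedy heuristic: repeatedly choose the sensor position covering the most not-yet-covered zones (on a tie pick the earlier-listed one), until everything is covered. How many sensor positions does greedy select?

4

Pick 1: P2 covers 3 new zones (Z12, Z1, Z2).
Pick 2: P6 covers 3 new zones (Z6, Z7, Z5).
Pick 3: P3 covers 1 new zones (Z10).
Pick 4: P4 covers 1 new zones (Z4).
Greedy uses 4 sensor positions.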